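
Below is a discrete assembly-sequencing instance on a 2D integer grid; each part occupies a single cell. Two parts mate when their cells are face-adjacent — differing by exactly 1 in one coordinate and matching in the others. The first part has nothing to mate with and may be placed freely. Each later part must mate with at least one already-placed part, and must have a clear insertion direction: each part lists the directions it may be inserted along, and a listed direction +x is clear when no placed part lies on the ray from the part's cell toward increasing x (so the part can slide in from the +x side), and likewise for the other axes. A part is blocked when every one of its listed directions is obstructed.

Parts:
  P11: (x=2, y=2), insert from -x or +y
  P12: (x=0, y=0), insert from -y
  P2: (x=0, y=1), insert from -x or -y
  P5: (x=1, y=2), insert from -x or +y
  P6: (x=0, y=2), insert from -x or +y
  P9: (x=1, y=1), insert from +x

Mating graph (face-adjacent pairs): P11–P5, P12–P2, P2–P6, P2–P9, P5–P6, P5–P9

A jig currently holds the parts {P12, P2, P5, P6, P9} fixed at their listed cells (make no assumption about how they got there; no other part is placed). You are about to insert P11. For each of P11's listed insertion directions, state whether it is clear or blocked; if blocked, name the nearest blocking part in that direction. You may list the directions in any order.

+y: clear; -x: blocked by P5

-x: nearest on ray is P5@(1, 2) ⇒ blocked
+y: ray from P11(2, 2) has no placed part ⇒ clear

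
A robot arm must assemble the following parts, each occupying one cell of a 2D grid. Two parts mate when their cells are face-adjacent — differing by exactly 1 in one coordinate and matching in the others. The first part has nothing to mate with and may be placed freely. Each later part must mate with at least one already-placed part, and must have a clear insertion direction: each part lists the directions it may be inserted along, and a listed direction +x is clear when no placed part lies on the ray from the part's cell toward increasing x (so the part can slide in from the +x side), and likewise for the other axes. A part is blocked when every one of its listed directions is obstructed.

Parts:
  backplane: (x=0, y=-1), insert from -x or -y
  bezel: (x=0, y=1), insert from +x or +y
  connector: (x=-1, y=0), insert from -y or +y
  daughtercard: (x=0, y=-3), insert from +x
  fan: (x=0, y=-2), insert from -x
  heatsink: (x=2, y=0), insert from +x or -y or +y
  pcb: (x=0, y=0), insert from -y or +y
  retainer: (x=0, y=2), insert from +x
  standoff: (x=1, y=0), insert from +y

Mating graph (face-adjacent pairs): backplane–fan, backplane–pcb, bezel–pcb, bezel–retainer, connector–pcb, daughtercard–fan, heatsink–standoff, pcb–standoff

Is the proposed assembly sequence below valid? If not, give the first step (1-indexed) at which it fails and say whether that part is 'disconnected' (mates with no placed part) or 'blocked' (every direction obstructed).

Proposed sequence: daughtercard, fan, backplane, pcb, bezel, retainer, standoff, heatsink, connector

1. daughtercard@(0, -3) [+x clear] — {daughtercard}
2. fan@(0, -2) [-x clear] — {daughtercard, fan}
3. backplane@(0, -1) [-x clear] — {backplane, daughtercard, fan}
4. pcb@(0, 0) [+y clear] — {backplane, daughtercard, fan, pcb}
5. bezel@(0, 1) [+x clear] — {backplane, bezel, daughtercard, fan, pcb}
6. retainer@(0, 2) [+x clear] — {backplane, bezel, daughtercard, fan, pcb, retainer}
7. standoff@(1, 0) [+y clear] — {backplane, bezel, daughtercard, fan, pcb, retainer, standoff}
8. heatsink@(2, 0) [+x clear] — {backplane, bezel, daughtercard, fan, heatsink, pcb, retainer, standoff}
9. connector@(-1, 0) [-y clear] — {backplane, bezel, connector, daughtercard, fan, heatsink, pcb, retainer, standoff}

Valid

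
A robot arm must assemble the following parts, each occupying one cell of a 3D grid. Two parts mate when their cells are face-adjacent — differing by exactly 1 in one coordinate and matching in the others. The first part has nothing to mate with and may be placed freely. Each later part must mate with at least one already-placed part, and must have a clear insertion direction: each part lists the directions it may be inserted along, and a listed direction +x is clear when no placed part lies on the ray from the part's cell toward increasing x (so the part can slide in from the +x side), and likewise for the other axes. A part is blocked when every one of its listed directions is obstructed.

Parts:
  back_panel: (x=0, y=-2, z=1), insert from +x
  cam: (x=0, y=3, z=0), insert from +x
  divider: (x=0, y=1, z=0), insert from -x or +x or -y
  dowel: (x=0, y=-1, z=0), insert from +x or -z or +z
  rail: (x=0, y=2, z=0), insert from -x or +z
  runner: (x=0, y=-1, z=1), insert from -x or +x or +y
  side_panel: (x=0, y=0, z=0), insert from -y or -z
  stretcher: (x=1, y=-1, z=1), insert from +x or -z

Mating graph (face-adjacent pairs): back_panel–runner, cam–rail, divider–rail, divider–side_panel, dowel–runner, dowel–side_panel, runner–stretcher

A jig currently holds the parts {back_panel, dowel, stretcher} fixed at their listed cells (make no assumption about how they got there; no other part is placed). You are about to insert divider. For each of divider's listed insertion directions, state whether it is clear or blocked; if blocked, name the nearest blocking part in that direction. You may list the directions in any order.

-x: ray from divider(0, 1, 0) has no placed part ⇒ clear
+x: ray from divider(0, 1, 0) has no placed part ⇒ clear
-y: nearest on ray is dowel@(0, -1, 0) ⇒ blocked

+x: clear; -x: clear; -y: blocked by dowel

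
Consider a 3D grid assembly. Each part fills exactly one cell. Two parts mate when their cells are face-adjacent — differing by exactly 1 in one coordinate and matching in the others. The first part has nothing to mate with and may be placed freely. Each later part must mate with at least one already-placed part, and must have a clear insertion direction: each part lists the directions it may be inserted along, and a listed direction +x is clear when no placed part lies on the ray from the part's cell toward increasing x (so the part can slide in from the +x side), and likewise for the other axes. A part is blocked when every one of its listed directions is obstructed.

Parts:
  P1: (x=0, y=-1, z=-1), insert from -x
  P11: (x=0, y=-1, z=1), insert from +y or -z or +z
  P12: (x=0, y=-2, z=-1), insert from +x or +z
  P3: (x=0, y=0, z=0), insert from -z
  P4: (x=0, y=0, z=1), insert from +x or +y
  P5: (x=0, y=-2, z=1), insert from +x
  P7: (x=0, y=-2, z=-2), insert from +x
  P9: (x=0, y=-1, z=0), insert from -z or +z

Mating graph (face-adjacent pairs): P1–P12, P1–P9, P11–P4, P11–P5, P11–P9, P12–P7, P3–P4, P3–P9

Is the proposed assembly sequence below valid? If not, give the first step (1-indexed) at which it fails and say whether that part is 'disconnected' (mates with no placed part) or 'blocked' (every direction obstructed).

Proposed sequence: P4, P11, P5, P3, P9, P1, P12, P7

Valid

1. P4@(0, 0, 1) [+x clear] — {P4}
2. P11@(0, -1, 1) [-z clear] — {P11, P4}
3. P5@(0, -2, 1) [+x clear] — {P11, P4, P5}
4. P3@(0, 0, 0) [-z clear] — {P11, P3, P4, P5}
5. P9@(0, -1, 0) [-z clear] — {P11, P3, P4, P5, P9}
6. P1@(0, -1, -1) [-x clear] — {P1, P11, P3, P4, P5, P9}
7. P12@(0, -2, -1) [+x clear] — {P1, P11, P12, P3, P4, P5, P9}
8. P7@(0, -2, -2) [+x clear] — {P1, P11, P12, P3, P4, P5, P7, P9}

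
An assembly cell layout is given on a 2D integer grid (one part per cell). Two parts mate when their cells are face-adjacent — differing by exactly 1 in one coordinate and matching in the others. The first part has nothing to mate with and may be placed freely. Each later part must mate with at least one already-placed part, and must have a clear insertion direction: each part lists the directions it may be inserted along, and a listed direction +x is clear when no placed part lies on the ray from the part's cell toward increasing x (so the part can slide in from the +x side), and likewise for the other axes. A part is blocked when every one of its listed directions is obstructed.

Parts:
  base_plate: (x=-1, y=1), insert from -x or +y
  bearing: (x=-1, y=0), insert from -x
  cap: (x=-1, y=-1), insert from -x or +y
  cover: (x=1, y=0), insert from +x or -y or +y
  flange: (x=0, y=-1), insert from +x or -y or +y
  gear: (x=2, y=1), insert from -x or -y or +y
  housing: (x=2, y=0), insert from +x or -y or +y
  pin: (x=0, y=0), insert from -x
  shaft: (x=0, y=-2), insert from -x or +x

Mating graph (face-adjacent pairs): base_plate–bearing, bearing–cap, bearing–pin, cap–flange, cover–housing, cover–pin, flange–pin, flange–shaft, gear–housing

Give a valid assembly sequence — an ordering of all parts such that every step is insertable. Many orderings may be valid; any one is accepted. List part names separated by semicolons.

1. cap@(-1, -1) [-x clear] — {cap}
2. flange@(0, -1) [+x clear] — {cap, flange}
3. pin@(0, 0) [-x clear] — {cap, flange, pin}
4. bearing@(-1, 0) [-x clear] — {bearing, cap, flange, pin}
5. cover@(1, 0) [+x clear] — {bearing, cap, cover, flange, pin}
6. housing@(2, 0) [+x clear] — {bearing, cap, cover, flange, housing, pin}
7. gear@(2, 1) [-x clear] — {bearing, cap, cover, flange, gear, housing, pin}
8. base_plate@(-1, 1) [-x clear] — {base_plate, bearing, cap, cover, flange, gear, housing, pin}
9. shaft@(0, -2) [-x clear] — {base_plate, bearing, cap, cover, flange, gear, housing, pin, shaft}

cap; flange; pin; bearing; cover; housing; gear; base_plate; shaft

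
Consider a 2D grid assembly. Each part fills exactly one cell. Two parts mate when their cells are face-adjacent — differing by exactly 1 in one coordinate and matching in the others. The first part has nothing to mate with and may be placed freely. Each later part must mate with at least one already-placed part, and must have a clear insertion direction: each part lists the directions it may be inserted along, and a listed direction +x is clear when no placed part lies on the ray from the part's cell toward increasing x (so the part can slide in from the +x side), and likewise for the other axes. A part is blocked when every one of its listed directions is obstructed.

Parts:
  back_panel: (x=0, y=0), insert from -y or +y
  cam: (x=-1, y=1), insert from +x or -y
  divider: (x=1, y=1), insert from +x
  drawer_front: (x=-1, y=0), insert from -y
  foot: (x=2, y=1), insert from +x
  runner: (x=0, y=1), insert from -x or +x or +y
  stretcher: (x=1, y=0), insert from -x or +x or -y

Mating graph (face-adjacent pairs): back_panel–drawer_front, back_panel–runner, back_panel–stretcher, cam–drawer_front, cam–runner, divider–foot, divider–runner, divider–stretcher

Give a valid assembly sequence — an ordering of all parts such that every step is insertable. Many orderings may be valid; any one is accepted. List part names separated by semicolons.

1. stretcher@(1, 0) [-x clear] — {stretcher}
2. back_panel@(0, 0) [-y clear] — {back_panel, stretcher}
3. divider@(1, 1) [+x clear] — {back_panel, divider, stretcher}
4. foot@(2, 1) [+x clear] — {back_panel, divider, foot, stretcher}
5. runner@(0, 1) [-x clear] — {back_panel, divider, foot, runner, stretcher}
6. cam@(-1, 1) [-y clear] — {back_panel, cam, divider, foot, runner, stretcher}
7. drawer_front@(-1, 0) [-y clear] — {back_panel, cam, divider, drawer_front, foot, runner, stretcher}

stretcher; back_panel; divider; foot; runner; cam; drawer_front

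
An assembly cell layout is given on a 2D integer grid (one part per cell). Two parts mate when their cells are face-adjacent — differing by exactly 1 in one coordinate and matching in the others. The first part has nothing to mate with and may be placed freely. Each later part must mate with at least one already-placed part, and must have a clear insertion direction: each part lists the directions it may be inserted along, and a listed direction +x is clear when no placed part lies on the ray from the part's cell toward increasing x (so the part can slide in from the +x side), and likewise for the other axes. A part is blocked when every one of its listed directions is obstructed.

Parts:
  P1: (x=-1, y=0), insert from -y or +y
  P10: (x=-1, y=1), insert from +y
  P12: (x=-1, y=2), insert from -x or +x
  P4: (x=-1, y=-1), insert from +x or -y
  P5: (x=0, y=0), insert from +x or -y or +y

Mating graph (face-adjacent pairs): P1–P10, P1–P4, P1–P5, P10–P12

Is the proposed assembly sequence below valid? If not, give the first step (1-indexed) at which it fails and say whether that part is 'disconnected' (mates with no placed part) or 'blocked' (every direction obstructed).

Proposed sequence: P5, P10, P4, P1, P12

1. P5@(0, 0) [+x clear] — {P5}
2. P10@(-1, 1) — no placed neighbour ⇒ disconnected

Invalid at step 2 (disconnected)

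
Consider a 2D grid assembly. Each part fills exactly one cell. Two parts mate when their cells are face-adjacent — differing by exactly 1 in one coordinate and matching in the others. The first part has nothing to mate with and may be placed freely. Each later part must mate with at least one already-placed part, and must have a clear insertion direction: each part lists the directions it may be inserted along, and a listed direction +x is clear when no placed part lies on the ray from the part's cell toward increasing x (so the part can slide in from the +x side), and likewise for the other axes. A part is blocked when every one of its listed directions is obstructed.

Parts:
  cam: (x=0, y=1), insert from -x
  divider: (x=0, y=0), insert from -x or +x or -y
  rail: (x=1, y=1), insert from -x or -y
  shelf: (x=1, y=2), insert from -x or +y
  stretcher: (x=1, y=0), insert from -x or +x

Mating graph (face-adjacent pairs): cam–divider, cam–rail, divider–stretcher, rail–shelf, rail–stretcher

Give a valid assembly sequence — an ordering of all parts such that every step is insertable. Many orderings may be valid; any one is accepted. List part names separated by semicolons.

1. shelf@(1, 2) [-x clear] — {shelf}
2. rail@(1, 1) [-x clear] — {rail, shelf}
3. stretcher@(1, 0) [-x clear] — {rail, shelf, stretcher}
4. divider@(0, 0) [-x clear] — {divider, rail, shelf, stretcher}
5. cam@(0, 1) [-x clear] — {cam, divider, rail, shelf, stretcher}

shelf; rail; stretcher; divider; cam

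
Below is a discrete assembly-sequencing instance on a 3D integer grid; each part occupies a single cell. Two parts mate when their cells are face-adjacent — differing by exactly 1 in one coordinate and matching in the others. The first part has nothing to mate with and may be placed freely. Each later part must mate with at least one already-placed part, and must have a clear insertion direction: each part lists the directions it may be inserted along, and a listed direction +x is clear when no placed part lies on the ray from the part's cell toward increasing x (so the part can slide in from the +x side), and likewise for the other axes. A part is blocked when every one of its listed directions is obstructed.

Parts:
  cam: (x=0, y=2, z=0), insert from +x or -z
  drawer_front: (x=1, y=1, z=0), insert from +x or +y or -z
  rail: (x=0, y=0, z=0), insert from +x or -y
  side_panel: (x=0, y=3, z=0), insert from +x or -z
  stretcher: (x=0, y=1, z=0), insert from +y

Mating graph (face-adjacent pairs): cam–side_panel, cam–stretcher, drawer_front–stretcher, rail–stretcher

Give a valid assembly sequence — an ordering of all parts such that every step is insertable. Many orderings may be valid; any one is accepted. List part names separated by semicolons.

drawer_front; stretcher; cam; side_panel; rail

1. drawer_front@(1, 1, 0) [+x clear] — {drawer_front}
2. stretcher@(0, 1, 0) [+y clear] — {drawer_front, stretcher}
3. cam@(0, 2, 0) [+x clear] — {cam, drawer_front, stretcher}
4. side_panel@(0, 3, 0) [+x clear] — {cam, drawer_front, side_panel, stretcher}
5. rail@(0, 0, 0) [+x clear] — {cam, drawer_front, rail, side_panel, stretcher}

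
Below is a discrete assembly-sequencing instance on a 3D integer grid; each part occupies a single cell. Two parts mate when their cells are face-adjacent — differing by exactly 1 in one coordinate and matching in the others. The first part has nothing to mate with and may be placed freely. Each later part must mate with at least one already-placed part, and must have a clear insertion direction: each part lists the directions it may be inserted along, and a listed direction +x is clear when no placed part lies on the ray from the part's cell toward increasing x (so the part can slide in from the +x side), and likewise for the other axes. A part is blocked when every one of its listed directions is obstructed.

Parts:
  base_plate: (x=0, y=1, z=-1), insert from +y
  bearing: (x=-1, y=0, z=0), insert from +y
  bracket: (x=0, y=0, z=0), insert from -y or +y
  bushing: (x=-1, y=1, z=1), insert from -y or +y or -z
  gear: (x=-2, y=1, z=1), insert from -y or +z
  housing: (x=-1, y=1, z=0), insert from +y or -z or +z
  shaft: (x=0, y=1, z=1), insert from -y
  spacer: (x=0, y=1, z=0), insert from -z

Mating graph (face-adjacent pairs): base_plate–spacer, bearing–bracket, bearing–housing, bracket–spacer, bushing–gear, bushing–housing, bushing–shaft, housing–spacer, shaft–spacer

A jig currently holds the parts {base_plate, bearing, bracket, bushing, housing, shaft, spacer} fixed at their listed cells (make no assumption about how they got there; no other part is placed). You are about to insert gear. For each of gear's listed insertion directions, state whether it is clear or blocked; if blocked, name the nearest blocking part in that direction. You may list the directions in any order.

+z: clear; -y: clear

-y: ray from gear(-2, 1, 1) has no placed part ⇒ clear
+z: ray from gear(-2, 1, 1) has no placed part ⇒ clear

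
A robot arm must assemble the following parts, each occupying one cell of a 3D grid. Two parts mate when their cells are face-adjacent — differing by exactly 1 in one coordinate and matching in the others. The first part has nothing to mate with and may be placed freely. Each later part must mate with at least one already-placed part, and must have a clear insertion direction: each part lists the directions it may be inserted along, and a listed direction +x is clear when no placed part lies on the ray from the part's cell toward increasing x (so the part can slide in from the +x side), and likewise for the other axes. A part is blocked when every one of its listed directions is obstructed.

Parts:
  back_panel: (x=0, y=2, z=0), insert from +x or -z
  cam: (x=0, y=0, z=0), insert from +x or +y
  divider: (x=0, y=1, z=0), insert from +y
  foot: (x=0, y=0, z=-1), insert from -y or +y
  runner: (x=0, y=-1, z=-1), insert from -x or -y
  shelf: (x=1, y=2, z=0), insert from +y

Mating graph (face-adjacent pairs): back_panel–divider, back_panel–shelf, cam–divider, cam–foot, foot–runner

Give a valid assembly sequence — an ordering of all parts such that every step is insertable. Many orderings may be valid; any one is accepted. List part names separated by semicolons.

foot; cam; runner; divider; back_panel; shelf

1. foot@(0, 0, -1) [-y clear] — {foot}
2. cam@(0, 0, 0) [+x clear] — {cam, foot}
3. runner@(0, -1, -1) [-x clear] — {cam, foot, runner}
4. divider@(0, 1, 0) [+y clear] — {cam, divider, foot, runner}
5. back_panel@(0, 2, 0) [+x clear] — {back_panel, cam, divider, foot, runner}
6. shelf@(1, 2, 0) [+y clear] — {back_panel, cam, divider, foot, runner, shelf}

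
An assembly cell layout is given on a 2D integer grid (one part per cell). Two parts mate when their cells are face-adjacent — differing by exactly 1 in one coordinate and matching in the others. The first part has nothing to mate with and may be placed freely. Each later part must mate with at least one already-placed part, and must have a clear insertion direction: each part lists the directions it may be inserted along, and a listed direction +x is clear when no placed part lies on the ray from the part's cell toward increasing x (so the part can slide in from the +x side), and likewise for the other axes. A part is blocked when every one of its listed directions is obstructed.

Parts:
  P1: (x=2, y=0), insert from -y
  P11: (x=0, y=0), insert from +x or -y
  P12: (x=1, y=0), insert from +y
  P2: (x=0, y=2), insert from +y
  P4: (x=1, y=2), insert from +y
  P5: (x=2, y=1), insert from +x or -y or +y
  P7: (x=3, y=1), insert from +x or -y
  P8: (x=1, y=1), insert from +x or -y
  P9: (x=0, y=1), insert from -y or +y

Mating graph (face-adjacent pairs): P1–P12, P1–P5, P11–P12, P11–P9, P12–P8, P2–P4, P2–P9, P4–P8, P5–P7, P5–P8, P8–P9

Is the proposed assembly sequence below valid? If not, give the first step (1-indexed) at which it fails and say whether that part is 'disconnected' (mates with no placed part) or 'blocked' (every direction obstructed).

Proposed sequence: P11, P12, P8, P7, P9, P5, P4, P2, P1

1. P11@(0, 0) [+x clear] — {P11}
2. P12@(1, 0) [+y clear] — {P11, P12}
3. P8@(1, 1) [+x clear] — {P11, P12, P8}
4. P7@(3, 1) — no placed neighbour ⇒ disconnected

Invalid at step 4 (disconnected)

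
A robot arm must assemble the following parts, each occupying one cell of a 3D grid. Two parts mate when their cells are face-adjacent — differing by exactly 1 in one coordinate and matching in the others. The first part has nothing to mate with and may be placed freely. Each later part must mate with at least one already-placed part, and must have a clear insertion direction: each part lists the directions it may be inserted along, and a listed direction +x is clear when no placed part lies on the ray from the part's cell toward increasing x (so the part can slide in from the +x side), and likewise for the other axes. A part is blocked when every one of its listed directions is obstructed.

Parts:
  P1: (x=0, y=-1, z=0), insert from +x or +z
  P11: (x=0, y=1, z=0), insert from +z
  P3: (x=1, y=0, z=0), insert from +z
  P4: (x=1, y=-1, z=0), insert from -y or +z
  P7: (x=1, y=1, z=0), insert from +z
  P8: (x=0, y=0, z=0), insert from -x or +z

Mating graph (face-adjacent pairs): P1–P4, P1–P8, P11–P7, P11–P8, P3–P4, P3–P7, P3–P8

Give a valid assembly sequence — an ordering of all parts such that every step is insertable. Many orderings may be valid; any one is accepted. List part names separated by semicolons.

1. P7@(1, 1, 0) [+z clear] — {P7}
2. P11@(0, 1, 0) [+z clear] — {P11, P7}
3. P8@(0, 0, 0) [-x clear] — {P11, P7, P8}
4. P3@(1, 0, 0) [+z clear] — {P11, P3, P7, P8}
5. P4@(1, -1, 0) [-y clear] — {P11, P3, P4, P7, P8}
6. P1@(0, -1, 0) [+z clear] — {P1, P11, P3, P4, P7, P8}

P7; P11; P8; P3; P4; P1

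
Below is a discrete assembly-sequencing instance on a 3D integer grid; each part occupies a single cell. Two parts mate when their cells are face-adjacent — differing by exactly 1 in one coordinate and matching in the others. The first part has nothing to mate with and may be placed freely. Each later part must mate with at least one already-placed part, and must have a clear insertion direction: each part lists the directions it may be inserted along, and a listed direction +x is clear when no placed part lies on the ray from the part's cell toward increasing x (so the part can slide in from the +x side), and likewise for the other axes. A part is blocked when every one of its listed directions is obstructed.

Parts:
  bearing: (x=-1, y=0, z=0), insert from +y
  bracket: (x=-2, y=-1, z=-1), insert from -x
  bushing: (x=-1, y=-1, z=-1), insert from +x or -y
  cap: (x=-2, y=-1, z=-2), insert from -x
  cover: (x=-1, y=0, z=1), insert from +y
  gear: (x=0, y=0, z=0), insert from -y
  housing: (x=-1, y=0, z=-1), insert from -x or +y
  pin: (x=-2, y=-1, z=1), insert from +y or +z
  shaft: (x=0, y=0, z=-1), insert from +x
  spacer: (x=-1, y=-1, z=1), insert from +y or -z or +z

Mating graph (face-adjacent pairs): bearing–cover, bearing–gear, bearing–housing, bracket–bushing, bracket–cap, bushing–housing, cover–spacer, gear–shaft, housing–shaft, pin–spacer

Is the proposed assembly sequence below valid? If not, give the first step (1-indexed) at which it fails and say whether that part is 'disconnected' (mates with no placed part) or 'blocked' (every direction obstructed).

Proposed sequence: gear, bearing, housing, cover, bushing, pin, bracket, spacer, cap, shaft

1. gear@(0, 0, 0) [-y clear] — {gear}
2. bearing@(-1, 0, 0) [+y clear] — {bearing, gear}
3. housing@(-1, 0, -1) [-x clear] — {bearing, gear, housing}
4. cover@(-1, 0, 1) [+y clear] — {bearing, cover, gear, housing}
5. bushing@(-1, -1, -1) [+x clear] — {bearing, bushing, cover, gear, housing}
6. pin@(-2, -1, 1) — no placed neighbour ⇒ disconnected

Invalid at step 6 (disconnected)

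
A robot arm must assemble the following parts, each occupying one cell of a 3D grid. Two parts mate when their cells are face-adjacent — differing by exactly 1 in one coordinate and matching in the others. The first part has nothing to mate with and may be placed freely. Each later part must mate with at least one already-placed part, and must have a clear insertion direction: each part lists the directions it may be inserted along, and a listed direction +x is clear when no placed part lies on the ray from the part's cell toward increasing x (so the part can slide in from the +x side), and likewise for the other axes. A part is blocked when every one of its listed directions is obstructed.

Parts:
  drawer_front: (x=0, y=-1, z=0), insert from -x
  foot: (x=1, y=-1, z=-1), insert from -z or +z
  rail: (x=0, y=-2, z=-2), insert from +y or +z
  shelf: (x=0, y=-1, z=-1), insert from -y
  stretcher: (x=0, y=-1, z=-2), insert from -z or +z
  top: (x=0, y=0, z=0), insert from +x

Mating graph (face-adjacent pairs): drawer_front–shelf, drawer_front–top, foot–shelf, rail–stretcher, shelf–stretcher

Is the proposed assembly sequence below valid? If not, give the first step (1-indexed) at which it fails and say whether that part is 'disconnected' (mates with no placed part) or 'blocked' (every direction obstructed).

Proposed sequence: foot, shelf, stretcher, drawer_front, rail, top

Valid

1. foot@(1, -1, -1) [-z clear] — {foot}
2. shelf@(0, -1, -1) [-y clear] — {foot, shelf}
3. stretcher@(0, -1, -2) [-z clear] — {foot, shelf, stretcher}
4. drawer_front@(0, -1, 0) [-x clear] — {drawer_front, foot, shelf, stretcher}
5. rail@(0, -2, -2) [+z clear] — {drawer_front, foot, rail, shelf, stretcher}
6. top@(0, 0, 0) [+x clear] — {drawer_front, foot, rail, shelf, stretcher, top}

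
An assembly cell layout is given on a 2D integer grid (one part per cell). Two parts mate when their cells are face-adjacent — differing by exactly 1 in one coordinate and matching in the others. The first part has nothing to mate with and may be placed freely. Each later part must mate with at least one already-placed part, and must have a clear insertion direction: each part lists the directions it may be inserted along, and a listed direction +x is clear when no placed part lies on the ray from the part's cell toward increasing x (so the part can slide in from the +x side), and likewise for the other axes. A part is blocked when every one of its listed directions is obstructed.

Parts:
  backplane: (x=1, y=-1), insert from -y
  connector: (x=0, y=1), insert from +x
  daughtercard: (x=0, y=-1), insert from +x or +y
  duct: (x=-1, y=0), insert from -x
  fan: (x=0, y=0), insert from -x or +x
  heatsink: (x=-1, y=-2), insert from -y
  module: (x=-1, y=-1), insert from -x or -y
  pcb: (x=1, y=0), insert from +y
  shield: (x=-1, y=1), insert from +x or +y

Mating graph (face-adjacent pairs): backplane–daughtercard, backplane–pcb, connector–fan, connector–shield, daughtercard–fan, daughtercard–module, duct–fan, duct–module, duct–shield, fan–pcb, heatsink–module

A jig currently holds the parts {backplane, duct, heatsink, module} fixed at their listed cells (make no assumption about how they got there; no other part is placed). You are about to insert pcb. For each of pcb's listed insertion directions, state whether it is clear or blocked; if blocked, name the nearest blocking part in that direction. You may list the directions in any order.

+y: ray from pcb(1, 0) has no placed part ⇒ clear

+y: clear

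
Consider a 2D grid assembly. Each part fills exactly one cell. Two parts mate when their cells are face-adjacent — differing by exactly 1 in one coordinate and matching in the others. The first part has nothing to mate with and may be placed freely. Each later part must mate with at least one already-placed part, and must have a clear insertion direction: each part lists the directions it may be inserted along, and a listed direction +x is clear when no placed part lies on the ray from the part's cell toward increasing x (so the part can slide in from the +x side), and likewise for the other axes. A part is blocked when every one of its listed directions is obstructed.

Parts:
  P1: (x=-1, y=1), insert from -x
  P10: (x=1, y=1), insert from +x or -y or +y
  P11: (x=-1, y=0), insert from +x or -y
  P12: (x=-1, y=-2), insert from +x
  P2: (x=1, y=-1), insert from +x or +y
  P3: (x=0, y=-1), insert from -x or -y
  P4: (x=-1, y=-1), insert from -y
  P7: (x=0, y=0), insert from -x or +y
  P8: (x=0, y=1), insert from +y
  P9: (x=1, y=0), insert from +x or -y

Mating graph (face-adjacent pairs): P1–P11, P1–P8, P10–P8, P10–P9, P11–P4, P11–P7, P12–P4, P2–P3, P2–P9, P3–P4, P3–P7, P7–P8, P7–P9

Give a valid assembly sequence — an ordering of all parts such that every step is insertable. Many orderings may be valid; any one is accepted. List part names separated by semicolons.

P3; P7; P9; P10; P11; P2; P1; P8; P4; P12

1. P3@(0, -1) [-x clear] — {P3}
2. P7@(0, 0) [-x clear] — {P3, P7}
3. P9@(1, 0) [+x clear] — {P3, P7, P9}
4. P10@(1, 1) [+x clear] — {P10, P3, P7, P9}
5. P11@(-1, 0) [-y clear] — {P10, P11, P3, P7, P9}
6. P2@(1, -1) [+x clear] — {P10, P11, P2, P3, P7, P9}
7. P1@(-1, 1) [-x clear] — {P1, P10, P11, P2, P3, P7, P9}
8. P8@(0, 1) [+y clear] — {P1, P10, P11, P2, P3, P7, P8, P9}
9. P4@(-1, -1) [-y clear] — {P1, P10, P11, P2, P3, P4, P7, P8, P9}
10. P12@(-1, -2) [+x clear] — {P1, P10, P11, P12, P2, P3, P4, P7, P8, P9}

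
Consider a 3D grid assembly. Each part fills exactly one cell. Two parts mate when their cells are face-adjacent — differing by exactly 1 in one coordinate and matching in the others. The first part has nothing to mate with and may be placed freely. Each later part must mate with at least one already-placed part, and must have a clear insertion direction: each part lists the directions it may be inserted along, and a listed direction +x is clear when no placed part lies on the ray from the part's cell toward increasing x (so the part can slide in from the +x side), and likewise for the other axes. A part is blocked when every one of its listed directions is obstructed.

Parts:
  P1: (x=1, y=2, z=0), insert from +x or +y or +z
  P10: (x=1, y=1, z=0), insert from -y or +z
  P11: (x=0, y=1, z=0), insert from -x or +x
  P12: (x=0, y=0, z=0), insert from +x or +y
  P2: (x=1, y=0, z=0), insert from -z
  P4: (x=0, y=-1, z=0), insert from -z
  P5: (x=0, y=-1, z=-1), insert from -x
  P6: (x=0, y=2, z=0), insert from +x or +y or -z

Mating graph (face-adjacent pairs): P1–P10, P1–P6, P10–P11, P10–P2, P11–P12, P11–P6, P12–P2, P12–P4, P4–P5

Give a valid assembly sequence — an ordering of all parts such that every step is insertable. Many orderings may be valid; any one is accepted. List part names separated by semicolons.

1. P1@(1, 2, 0) [+x clear] — {P1}
2. P10@(1, 1, 0) [-y clear] — {P1, P10}
3. P11@(0, 1, 0) [-x clear] — {P1, P10, P11}
4. P12@(0, 0, 0) [+x clear] — {P1, P10, P11, P12}
5. P4@(0, -1, 0) [-z clear] — {P1, P10, P11, P12, P4}
6. P5@(0, -1, -1) [-x clear] — {P1, P10, P11, P12, P4, P5}
7. P2@(1, 0, 0) [-z clear] — {P1, P10, P11, P12, P2, P4, P5}
8. P6@(0, 2, 0) [+y clear] — {P1, P10, P11, P12, P2, P4, P5, P6}

P1; P10; P11; P12; P4; P5; P2; P6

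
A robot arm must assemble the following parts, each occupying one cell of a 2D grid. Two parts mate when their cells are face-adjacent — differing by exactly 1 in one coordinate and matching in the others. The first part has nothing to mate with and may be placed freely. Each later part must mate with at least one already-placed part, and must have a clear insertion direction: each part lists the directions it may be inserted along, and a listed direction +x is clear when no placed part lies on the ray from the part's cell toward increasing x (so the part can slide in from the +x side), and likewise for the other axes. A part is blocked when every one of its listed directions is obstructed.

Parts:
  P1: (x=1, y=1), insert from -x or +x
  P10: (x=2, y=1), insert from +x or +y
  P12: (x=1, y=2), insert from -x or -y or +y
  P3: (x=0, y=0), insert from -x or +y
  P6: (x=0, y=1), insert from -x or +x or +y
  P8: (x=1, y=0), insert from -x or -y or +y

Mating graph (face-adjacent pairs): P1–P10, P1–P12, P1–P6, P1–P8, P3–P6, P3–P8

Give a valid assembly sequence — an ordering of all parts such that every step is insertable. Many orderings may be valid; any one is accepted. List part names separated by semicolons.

1. P1@(1, 1) [-x clear] — {P1}
2. P6@(0, 1) [-x clear] — {P1, P6}
3. P3@(0, 0) [-x clear] — {P1, P3, P6}
4. P10@(2, 1) [+x clear] — {P1, P10, P3, P6}
5. P8@(1, 0) [-y clear] — {P1, P10, P3, P6, P8}
6. P12@(1, 2) [-x clear] — {P1, P10, P12, P3, P6, P8}

P1; P6; P3; P10; P8; P12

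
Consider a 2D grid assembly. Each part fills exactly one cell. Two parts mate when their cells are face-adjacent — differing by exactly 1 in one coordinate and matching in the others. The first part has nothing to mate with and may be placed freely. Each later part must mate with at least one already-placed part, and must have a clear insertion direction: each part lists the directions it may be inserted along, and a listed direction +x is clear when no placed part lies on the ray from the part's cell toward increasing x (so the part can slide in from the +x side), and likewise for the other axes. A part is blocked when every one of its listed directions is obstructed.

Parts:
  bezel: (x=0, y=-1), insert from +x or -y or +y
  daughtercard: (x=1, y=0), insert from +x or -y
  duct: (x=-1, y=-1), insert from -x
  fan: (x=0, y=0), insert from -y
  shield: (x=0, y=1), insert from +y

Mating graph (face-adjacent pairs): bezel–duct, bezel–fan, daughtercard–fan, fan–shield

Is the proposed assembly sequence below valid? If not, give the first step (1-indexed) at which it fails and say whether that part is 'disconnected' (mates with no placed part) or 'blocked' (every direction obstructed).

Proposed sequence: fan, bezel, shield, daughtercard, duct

Valid

1. fan@(0, 0) [-y clear] — {fan}
2. bezel@(0, -1) [+x clear] — {bezel, fan}
3. shield@(0, 1) [+y clear] — {bezel, fan, shield}
4. daughtercard@(1, 0) [+x clear] — {bezel, daughtercard, fan, shield}
5. duct@(-1, -1) [-x clear] — {bezel, daughtercard, duct, fan, shield}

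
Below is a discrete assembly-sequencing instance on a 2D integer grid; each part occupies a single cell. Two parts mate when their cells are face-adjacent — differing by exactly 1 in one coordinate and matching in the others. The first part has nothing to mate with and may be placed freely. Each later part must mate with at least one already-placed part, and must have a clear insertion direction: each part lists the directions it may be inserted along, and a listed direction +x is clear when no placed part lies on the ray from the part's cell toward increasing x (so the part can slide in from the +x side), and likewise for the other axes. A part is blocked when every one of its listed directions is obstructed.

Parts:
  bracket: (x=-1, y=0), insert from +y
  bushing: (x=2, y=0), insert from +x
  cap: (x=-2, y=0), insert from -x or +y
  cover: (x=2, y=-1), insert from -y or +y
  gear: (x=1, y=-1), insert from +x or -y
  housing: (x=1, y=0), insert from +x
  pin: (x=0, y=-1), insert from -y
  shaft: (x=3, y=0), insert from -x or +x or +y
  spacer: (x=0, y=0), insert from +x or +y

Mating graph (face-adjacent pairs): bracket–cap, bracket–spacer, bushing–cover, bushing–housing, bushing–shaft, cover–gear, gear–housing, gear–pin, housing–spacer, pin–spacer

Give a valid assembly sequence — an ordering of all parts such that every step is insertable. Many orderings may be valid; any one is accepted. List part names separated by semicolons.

housing; bushing; spacer; pin; shaft; gear; cover; bracket; cap

1. housing@(1, 0) [+x clear] — {housing}
2. bushing@(2, 0) [+x clear] — {bushing, housing}
3. spacer@(0, 0) [+y clear] — {bushing, housing, spacer}
4. pin@(0, -1) [-y clear] — {bushing, housing, pin, spacer}
5. shaft@(3, 0) [+x clear] — {bushing, housing, pin, shaft, spacer}
6. gear@(1, -1) [+x clear] — {bushing, gear, housing, pin, shaft, spacer}
7. cover@(2, -1) [-y clear] — {bushing, cover, gear, housing, pin, shaft, spacer}
8. bracket@(-1, 0) [+y clear] — {bracket, bushing, cover, gear, housing, pin, shaft, spacer}
9. cap@(-2, 0) [-x clear] — {bracket, bushing, cap, cover, gear, housing, pin, shaft, spacer}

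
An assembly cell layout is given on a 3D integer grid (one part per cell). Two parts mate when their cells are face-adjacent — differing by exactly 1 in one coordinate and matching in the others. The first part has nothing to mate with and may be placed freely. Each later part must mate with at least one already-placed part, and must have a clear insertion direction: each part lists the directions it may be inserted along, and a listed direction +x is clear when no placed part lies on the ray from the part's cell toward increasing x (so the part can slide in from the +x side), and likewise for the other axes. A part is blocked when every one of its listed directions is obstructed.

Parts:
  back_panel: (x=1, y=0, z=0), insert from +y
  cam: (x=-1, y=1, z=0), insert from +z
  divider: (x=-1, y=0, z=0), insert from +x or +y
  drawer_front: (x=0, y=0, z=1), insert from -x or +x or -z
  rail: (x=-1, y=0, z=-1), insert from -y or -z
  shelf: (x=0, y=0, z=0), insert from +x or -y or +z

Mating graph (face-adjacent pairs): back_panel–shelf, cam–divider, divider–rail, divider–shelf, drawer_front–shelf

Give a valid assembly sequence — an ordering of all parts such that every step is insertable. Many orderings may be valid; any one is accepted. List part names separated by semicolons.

rail; divider; cam; shelf; drawer_front; back_panel

1. rail@(-1, 0, -1) [-y clear] — {rail}
2. divider@(-1, 0, 0) [+x clear] — {divider, rail}
3. cam@(-1, 1, 0) [+z clear] — {cam, divider, rail}
4. shelf@(0, 0, 0) [+x clear] — {cam, divider, rail, shelf}
5. drawer_front@(0, 0, 1) [-x clear] — {cam, divider, drawer_front, rail, shelf}
6. back_panel@(1, 0, 0) [+y clear] — {back_panel, cam, divider, drawer_front, rail, shelf}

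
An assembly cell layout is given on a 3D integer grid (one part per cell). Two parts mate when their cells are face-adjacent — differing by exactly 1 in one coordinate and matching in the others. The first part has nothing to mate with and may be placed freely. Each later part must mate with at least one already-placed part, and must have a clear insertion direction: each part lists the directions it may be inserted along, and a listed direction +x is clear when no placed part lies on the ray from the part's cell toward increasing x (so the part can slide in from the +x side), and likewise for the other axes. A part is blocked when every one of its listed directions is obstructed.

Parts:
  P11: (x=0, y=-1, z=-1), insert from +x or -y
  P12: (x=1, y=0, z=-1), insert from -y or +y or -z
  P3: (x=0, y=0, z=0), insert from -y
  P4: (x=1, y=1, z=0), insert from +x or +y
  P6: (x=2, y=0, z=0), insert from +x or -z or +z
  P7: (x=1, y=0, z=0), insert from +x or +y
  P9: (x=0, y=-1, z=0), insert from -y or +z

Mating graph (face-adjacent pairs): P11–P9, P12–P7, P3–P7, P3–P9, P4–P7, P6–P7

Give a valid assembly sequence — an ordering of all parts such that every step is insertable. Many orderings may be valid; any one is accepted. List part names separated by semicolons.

1. P3@(0, 0, 0) [-y clear] — {P3}
2. P9@(0, -1, 0) [-y clear] — {P3, P9}
3. P7@(1, 0, 0) [+x clear] — {P3, P7, P9}
4. P12@(1, 0, -1) [-y clear] — {P12, P3, P7, P9}
5. P6@(2, 0, 0) [+x clear] — {P12, P3, P6, P7, P9}
6. P4@(1, 1, 0) [+x clear] — {P12, P3, P4, P6, P7, P9}
7. P11@(0, -1, -1) [+x clear] — {P11, P12, P3, P4, P6, P7, P9}

P3; P9; P7; P12; P6; P4; P11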